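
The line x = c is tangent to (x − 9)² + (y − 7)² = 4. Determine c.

c = 7 or c = 11

The line touches the circle iff its distance from (9, 7) is 2:
|1·9 + 0·7 − c| / √1 = 2
|c − (9)| = 2, so c = 11 or c = 7.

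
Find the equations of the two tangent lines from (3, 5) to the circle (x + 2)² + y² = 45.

x + 2y = 13 and 2x + y = 11

A line y − (5) = m(x − (3)) is tangent when its distance from (−2, 0) is 3√5:
[m·(−5) − (−5)]² = 45(m² + 1)
2m² + 5m + 2 = 0, so m = −1/2 or m = −2.
Through (3, 5) these give x + 2y = 13 and 2x + y = 11.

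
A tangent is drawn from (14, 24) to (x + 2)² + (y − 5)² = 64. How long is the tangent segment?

√553

Centre (−2, 5), r² = 64. |PO|² = (16)² + (19)² = 617.
The tangent meets the radius at right angles, so tangent² = |PO|² − r² = 617 − 64 = 553.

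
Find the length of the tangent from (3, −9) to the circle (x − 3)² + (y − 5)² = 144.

2√13

With centre O = (3, 5), |OP|² = 196 and r² = 144.
By the tangent–radius right angle, tangent length = √(|PO|² − r²) = √52 = 2√13.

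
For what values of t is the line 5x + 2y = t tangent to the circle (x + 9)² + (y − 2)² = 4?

t = −41 ± 2√29

Tangency holds when the distance from the centre (−9, 2) to the line equals the radius 2:
|5·(−9) + 2·2 − t| / √29 = 2
|t − (−41)| = 2√29.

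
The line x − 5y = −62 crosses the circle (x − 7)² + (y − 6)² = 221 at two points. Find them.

Express y = (62 + x)/5 and substitute into the circle:
26x² − 286x − 3276 = 0  ⟹  x² − 11x − 126 = 0
x = 18 or x = −7, giving (18, 16) and (−7, 11).

(−7, 11) and (18, 16)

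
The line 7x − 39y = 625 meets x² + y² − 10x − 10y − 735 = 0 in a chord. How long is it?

√1570

The distance from (5, 5) to the line is 785/√1570, and r² = 785.
Chord = 2√(r² − d²) = 2·√(785/2) = √1570.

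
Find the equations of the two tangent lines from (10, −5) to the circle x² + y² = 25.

y = −5 and 4x + 3y = 25

Write the tangent as mx − y + (−5 − m·(10)) = 0 and set its distance from the centre to 5:
[m·(−10) − (5)]² = 25(m² + 1)
3m² + 4m = 0, so m = 0 or m = −4/3.
Through (10, −5) these give y = −5 and 4x + 3y = 25.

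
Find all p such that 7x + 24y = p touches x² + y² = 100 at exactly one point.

For a tangent, require d(centre, line) = r = 10.
|7·0 + 24·0 − p| / √625 = 10
|p| = 10·25, so p = 250 or p = −250.

p = −250 or p = 250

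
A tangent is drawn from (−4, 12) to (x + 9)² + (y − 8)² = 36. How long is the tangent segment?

√5

Centre (−9, 8), r² = 36. |PO|² = (5)² + (4)² = 41.
The tangent meets the radius at right angles, so tangent² = |PO|² − r² = 41 − 36 = 5.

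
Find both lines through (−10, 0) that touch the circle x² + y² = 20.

Write the tangent as mx − y + (0 − m·(−10)) = 0 and set its distance from the centre to 2√5:
[m·(10) − (0)]² = 20(m² + 1)
4m² − 1 = 0, so m = −1/2 or m = 1/2.
Through (−10, 0) these give x + 2y = −10 and x − 2y = −10.

x + 2y = −10 and x − 2y = −10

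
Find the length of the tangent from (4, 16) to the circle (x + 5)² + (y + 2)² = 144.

3√29

Centre (−5, −2), r² = 144. |PO|² = (9)² + (18)² = 405.
Power of the point: PT² = |PO|² − r² = 261, so PT = 3√29.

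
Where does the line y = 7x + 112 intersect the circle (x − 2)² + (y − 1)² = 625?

Substitute y = 7x + 112:
50x² + 1550x + 11700 = 0  ⟹  x² + 31x + 234 = 0
x = −13 or x = −18, giving (−13, 21) and (−18, −14).

(−18, −14) and (−13, 21)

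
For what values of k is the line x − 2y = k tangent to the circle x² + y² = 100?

For a tangent, require d(centre, line) = r = 10.
|1·0 − 2·0 − k| / √5 = 10
|k| = 10√5.

k = ±10√5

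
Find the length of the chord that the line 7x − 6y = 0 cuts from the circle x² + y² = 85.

Centre (0, 0), r² = 85. Perpendicular distance d from centre to line = |0| / √85 = 0/√85.
Half the chord is √(r² − d²) = √(85), so the full chord is 2√85.

2√85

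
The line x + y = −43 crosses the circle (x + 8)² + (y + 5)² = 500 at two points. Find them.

(−28, −15) and (−18, −25)

From the line, y = −x − 43. Substituting:
2x² + 92x + 1008 = 0  ⟹  x² + 46x + 504 = 0
x = −18 or x = −28, giving (−18, −25) and (−28, −15).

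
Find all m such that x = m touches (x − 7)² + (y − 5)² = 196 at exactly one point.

The line touches the circle iff its distance from (7, 5) is 14:
|1·7 + 0·5 − m| / √1 = 14
|m − (7)| = 14, so m = 21 or m = −7.

m = −7 or m = 21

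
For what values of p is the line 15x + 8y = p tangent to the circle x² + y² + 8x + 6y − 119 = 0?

For a tangent, require d(centre, line) = r = 12.
|15·(−4) + 8·(−3) − p| / √289 = 12
|p − (−84)| = 12·17, so p = 120 or p = −288.

p = −288 or p = 120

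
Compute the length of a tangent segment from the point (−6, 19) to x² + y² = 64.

Centre (0, 0), r² = 64. |PO|² = (−6)² + (19)² = 397.
By the tangent–radius right angle, tangent length = √(|PO|² − r²) = √333 = 3√37.

3√37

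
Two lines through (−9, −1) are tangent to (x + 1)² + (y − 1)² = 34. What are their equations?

A line y − (−1) = m(x − (−9)) is tangent when its distance from (−1, 1) is √34:
[m·(8) − (2)]² = 34(m² + 1)
15m² − 16m − 15 = 0, so m = −3/5 or m = 5/3.
Through (−9, −1) these give 3x + 5y = −32 and 5x − 3y = −42.

3x + 5y = −32 and 5x − 3y = −42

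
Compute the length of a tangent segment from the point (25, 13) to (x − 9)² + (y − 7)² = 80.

With centre O = (9, 7), |OP|² = 292 and r² = 80.
Power of the point: PT² = |PO|² − r² = 212, so PT = 2√53.

2√53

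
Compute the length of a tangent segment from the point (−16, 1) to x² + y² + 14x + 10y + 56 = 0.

3√11

With centre O = (−7, −5), |OP|² = 117 and r² = 18.
Power of the point: PT² = |PO|² − r² = 99, so PT = 3√11.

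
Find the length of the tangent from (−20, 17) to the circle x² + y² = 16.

The centre is (0, 0) and r = 4. The square of the distance from P to the centre is 400 + 289 = 689.
The tangent meets the radius at right angles, so tangent² = |PO|² − r² = 689 − 16 = 673.

√673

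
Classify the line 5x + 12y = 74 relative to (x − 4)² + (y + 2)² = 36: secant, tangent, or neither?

tangent

Centre (4, −2), r² = 36. Distance² from centre to line = (−78)²/169 = 36.
Since d² = r², the line is tangent.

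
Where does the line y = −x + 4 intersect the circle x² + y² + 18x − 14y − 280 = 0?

From the line, y = −x + 4. Substituting:
2x² + 24x − 320 = 0  ⟹  x² + 12x − 160 = 0
x = 8 or x = −20, giving (8, −4) and (−20, 24).

(−20, 24) and (8, −4)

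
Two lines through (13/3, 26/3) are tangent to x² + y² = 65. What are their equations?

7x + 4y = 65 and x − 8y = −65

A line y − (26/3) = m(x − (13/3)) is tangent when its distance from (0, 0) is √65:
[m·(−13/3) − (−26/3)]² = 65(m² + 1)
32m² + 52m − 7 = 0, so m = −7/4 or m = 1/8.
Through (13/3, 26/3) these give 7x + 4y = 65 and x − 8y = −65.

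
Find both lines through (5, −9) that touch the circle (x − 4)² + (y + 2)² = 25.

Write the tangent as mx − y + (−9 − m·(5)) = 0 and set its distance from the centre to 5:
[m·(−1) − (7)]² = 25(m² + 1)
12m² − 7m − 12 = 0, so m = −3/4 or m = 4/3.
Through (5, −9) these give 3x + 4y = −21 and 4x − 3y = 47.

3x + 4y = −21 and 4x − 3y = 47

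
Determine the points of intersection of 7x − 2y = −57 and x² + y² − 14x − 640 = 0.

From the line, y = (57 + 7x)/2. Substituting:
53x² + 742x + 689 = 0  ⟹  x² + 14x + 13 = 0
x = −1 or x = −13, giving (−1, 25) and (−13, −17).

(−13, −17) and (−1, 25)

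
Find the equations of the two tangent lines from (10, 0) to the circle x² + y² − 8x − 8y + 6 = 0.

x − 5y = 10 and 5x + y = 50

Let a tangent through (10, 0) have slope m. Its distance from (4, 4) must equal √26:
[m·(−6) − (4)]² = 26(m² + 1)
5m² + 24m − 5 = 0, so m = 1/5 or m = −5.
Through (10, 0) these give x − 5y = 10 and 5x + y = 50.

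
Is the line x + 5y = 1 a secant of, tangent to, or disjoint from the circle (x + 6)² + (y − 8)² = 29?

Centre (−6, 8), r² = 29. Distance² from centre to line = (33)²/26 = 1089/26.
Since d² > r², the line lies outside the circle.

disjoint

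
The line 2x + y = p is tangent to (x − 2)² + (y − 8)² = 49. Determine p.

p = 12 ± 7√5

Tangency holds when the distance from the centre (2, 8) to the line equals the radius 7:
|2·2 + 1·8 − p| / √5 = 7
|p − (12)| = 7√5.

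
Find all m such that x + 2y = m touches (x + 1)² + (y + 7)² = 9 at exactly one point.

m = −15 ± 3√5

The line touches the circle iff its distance from (−1, −7) is 3:
|1·(−1) + 2·(−7) − m| / √5 = 3
|m − (−15)| = 3√5.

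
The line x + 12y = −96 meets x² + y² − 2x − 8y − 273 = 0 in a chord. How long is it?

2√145

The distance from (1, 4) to the line is 145/√145, and r² = 290.
Half the chord is √(r² − d²) = √(145), so the full chord is 2√145.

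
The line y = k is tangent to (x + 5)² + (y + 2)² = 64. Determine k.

k = −10 or k = 6

The line touches the circle iff its distance from (−5, −2) is 8:
|0·(−5) + 1·(−2) − k| / √1 = 8
|k − (−2)| = 8, so k = 6 or k = −10.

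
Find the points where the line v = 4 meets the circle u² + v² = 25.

(−3, 4) and (3, 4)

Express v = 4 and substitute into the circle:
u² − 9 = 0
u = 3 or u = −3, giving (3, 4) and (−3, 4).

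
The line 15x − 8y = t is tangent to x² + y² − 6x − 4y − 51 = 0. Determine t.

t = −107 or t = 165

The line touches the circle iff its distance from (3, 2) is 8:
|15·3 − 8·2 − t| / √289 = 8
|t − (29)| = 8·17, so t = 165 or t = −107.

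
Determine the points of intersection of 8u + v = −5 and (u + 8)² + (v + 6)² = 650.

(−3, 19) and (3, −29)

Express v = −8u − 5 and substitute into the circle:
65u² − 585 = 0  ⟹  u² − 9 = 0
u = 3 or u = −3, giving (3, −29) and (−3, 19).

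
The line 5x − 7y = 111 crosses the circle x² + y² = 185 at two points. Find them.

(4, −13) and (11, −8)

Substitute y = (−111 + 5x)/7:
74x² − 1110x + 3256 = 0  ⟹  x² − 15x + 44 = 0
x = 11 or x = 4, giving (11, −8) and (4, −13).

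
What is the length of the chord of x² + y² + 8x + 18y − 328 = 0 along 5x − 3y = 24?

The distance from (−4, −9) to the line is 17/√34, and r² = 425.
Half the chord is √(r² − d²) = √(833/2), so the full chord is 7√34.

7√34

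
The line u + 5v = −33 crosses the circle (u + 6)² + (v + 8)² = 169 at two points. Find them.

(−18, −3) and (7, −8)

Substitute v = (−33 − u)/5:
26u² + 286u − 3276 = 0  ⟹  u² + 11u − 126 = 0
u = 7 or u = −18, giving (7, −8) and (−18, −3).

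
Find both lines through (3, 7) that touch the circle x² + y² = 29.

A line y − (7) = m(x − (3)) is tangent when its distance from (0, 0) is √29:
(−3m − (−7))² = 29(m² + 1)
10m² + 21m − 10 = 0, so m = 2/5 or m = −5/2.
With m = 2/5: 2x − 5y = −29. With m = −5/2: 5x + 2y = 29.

2x − 5y = −29 and 5x + 2y = 29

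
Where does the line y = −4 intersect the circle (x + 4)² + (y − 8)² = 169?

Substitute y = −4:
x² + 8x − 9 = 0
x = 1 or x = −9, giving (1, −4) and (−9, −4).

(−9, −4) and (1, −4)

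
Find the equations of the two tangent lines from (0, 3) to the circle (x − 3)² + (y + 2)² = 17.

A line y − (3) = m(x − (0)) is tangent when its distance from (3, −2) is √17:
(3m − (−5))² = 17(m² + 1)
4m² − 15m − 4 = 0, so m = 4 or m = −1/4.
Through (0, 3) these give 4x − y = −3 and x + 4y = 12.

4x − y = −3 and x + 4y = 12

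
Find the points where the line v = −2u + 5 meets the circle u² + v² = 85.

(−2, 9) and (6, −7)

Express v = −2u + 5 and substitute into the circle:
5u² − 20u − 60 = 0  ⟹  u² − 4u − 12 = 0
u = 6 or u = −2, giving (6, −7) and (−2, 9).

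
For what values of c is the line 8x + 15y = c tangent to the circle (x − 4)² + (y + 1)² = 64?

Tangency holds when the distance from the centre (4, −1) to the line equals the radius 8:
|8·4 + 15·(−1) − c| / √289 = 8
|c − (17)| = 8·17, so c = 153 or c = −119.

c = −119 or c = 153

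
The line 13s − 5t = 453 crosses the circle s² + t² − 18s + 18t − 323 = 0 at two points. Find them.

Substitute t = (−453 + 13s)/5:
194s² − 11058s + 156364 = 0  ⟹  s² − 57s + 806 = 0
s = 31 or s = 26, giving (31, −10) and (26, −23).

(26, −23) and (31, −10)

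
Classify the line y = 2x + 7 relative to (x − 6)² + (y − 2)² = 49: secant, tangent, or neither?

d² = (2·6 − 1·2 − (−7))²/5 = 289/5; r² = 49.
Since d² > r², the line lies outside the circle.

neither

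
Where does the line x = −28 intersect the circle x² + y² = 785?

(−28, −1) and (−28, 1)

The line gives x = −28. Substituting into the circle:
y² − 1 = 0
y = 1 or y = −1, giving (−28, 1) and (−28, −1).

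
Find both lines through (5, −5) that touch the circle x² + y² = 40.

Write the tangent as mx − y + (−5 − m·(5)) = 0 and set its distance from the centre to 2√10:
(−5m − (5))² = 40(m² + 1)
3m² − 10m + 3 = 0, so m = 3 or m = 1/3.
Through (5, −5) these give 3x − y = 20 and x − 3y = 20.

3x − y = 20 and x − 3y = 20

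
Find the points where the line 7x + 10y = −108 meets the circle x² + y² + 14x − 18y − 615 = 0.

From the line, y = (−108 − 7x)/10. Substituting:
149x² + 4172x − 30396 = 0  ⟹  x² + 28x − 204 = 0
x = 6 or x = −34, giving (6, −15) and (−34, 13).

(−34, 13) and (6, −15)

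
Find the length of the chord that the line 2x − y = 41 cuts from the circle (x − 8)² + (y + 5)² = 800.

24√5

From the line, y = 2x − 41. Substituting:
5x² − 160x + 560 = 0  ⟹  x² − 32x + 112 = 0
x = 28 or x = 4, giving (28, 15) and (4, −33).
Chord length = distance between (28, 15) and (4, −33) = √2880 = 24√5.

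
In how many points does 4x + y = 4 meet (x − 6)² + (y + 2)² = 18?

Substituting the line into the circle gives 17x² − 60x + 54 = 0.
Discriminant = (−60)² − 4·17·(54) = −72 < 0.
No real roots: the line does not meet the circle.

0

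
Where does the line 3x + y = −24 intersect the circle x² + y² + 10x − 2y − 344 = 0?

Substitute y = −3x − 24:
10x² + 160x + 280 = 0  ⟹  x² + 16x + 28 = 0
x = −2 or x = −14, giving (−2, −18) and (−14, 18).

(−14, 18) and (−2, −18)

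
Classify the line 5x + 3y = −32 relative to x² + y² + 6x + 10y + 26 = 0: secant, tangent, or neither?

secant

Centre (−3, −5), r² = 8. Distance² from centre to line = (2)²/34 = 2/17.
Since d² < r², the line cuts the circle twice.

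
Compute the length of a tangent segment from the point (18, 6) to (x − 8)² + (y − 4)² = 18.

With centre O = (8, 4), |OP|² = 104 and r² = 18.
Power of the point: PT² = |PO|² − r² = 86, so PT = √86.

√86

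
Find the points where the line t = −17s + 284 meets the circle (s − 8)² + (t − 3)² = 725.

From the line, t = −17s + 284. Substituting:
290s² − 9570s + 78300 = 0  ⟹  s² − 33s + 270 = 0
s = 18 or s = 15, giving (18, −22) and (15, 29).

(15, 29) and (18, −22)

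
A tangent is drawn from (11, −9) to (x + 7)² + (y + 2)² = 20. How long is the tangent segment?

√353

Centre (−7, −2), r² = 20. |PO|² = (18)² + (−7)² = 373.
The tangent meets the radius at right angles, so tangent² = |PO|² − r² = 373 − 20 = 353.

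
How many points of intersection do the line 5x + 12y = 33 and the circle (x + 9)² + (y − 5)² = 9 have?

2

Substituting the line into the circle gives 169x² + 2862x + 11097 = 0.
Discriminant = (2862)² − 4·169·(11097) = 689472 > 0.
Two real roots: the line is a secant.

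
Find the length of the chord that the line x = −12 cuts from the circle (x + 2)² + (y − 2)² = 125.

The line gives x = −12. Substituting into the circle:
y² − 4y − 21 = 0
y = 7 or y = −3, giving (−12, 7) and (−12, −3).
|(−12, 7) − (−12, −3)| = √((0)² + (10)²) = 10.

10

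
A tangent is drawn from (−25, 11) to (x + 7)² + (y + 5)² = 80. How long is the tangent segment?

Centre (−7, −5), r² = 80. |PO|² = (−18)² + (16)² = 580.
Power of the point: PT² = |PO|² − r² = 500, so PT = 10√5.

10√5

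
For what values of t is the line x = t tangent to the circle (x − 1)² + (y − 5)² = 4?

t = −1 or t = 3

The line touches the circle iff its distance from (1, 5) is 2:
|1·1 + 0·5 − t| / √1 = 2
|t − (1)| = 2, so t = 3 or t = −1.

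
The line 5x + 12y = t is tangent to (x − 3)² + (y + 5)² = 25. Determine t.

Tangency holds when the distance from the centre (3, −5) to the line equals the radius 5:
|5·3 + 12·(−5) − t| / √169 = 5
|t − (−45)| = 5·13, so t = 20 or t = −110.

t = −110 or t = 20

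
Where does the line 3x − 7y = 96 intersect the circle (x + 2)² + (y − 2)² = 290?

Substitute y = (−96 + 3x)/7:
58x² − 464x − 1914 = 0  ⟹  x² − 8x − 33 = 0
x = 11 or x = −3, giving (11, −9) and (−3, −15).

(−3, −15) and (11, −9)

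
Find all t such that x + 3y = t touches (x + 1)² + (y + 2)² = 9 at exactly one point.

The line touches the circle iff its distance from (−1, −2) is 3:
|1·(−1) + 3·(−2) − t| / √10 = 3
|t − (−7)| = 3√10.

t = −7 ± 3√10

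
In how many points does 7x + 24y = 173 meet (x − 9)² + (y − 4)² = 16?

2

Substituting the line into the circle gives 625x² − 11446x + 43369 = 0.
Discriminant = (−11446)² − 4·625·(43369) = 22588416 > 0.
Two real roots: the line is a secant.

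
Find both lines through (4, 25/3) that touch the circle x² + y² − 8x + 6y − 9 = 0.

5x + 3y = 45 and 5x − 3y = −5

A line y − (25/3) = m(x − (4)) is tangent when its distance from (4, −3) is √34:
[m·(0) − (−34/3)]² = 34(m² + 1)
9m² − 25 = 0, so m = −5/3 or m = 5/3.
Through (4, 25/3) these give 5x + 3y = 45 and 5x − 3y = −5.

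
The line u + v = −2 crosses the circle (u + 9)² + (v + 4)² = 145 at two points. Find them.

(−10, 8) and (3, −5)

Express v = −u − 2 and substitute into the circle:
2u² + 14u − 60 = 0  ⟹  u² + 7u − 30 = 0
u = 3 or u = −10, giving (3, −5) and (−10, 8).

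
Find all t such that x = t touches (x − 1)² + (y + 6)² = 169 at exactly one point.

Tangency holds when the distance from the centre (1, −6) to the line equals the radius 13:
|1·1 + 0·(−6) − t| / √1 = 13
|t − (1)| = 13, so t = 14 or t = −12.

t = −12 or t = 14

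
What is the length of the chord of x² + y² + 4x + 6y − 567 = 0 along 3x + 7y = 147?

Centre (−2, −3), r² = 580. Perpendicular distance d from centre to line = |−174| / √58 = 174/√58.
Half the chord is √(r² − d²) = √(58), so the full chord is 2√58.

2√58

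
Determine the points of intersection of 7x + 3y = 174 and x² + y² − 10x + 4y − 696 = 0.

(15, 23) and (30, −12)

Substitute y = (174 − 7x)/3:
58x² − 2610x + 26100 = 0  ⟹  x² − 45x + 450 = 0
x = 30 or x = 15, giving (30, −12) and (15, 23).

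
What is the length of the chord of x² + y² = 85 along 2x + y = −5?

8√5

Substitute y = −2x − 5:
5x² + 20x − 60 = 0  ⟹  x² + 4x − 12 = 0
x = 2 or x = −6, giving (2, −9) and (−6, 7).
Chord length = distance between (2, −9) and (−6, 7) = √320 = 8√5.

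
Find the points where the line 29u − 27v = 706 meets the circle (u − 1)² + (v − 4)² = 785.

(2, −24) and (29, 5)

Substitute v = (−706 + 29u)/27:
1570u² − 48670u + 91060 = 0  ⟹  u² − 31u + 58 = 0
u = 29 or u = 2, giving (29, 5) and (2, −24).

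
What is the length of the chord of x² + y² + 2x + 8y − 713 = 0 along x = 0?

54

The distance from (−1, −4) to the line is 1, and r² = 730.
Chord = 2√(r² − d²) = 2·√(729) = 54.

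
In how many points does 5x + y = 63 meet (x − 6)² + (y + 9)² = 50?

Substituting the line into the circle gives 26x² − 732x + 5170 = 0.
Δ = 535824 − 537680 = −1856.
No real roots: the line does not meet the circle.

0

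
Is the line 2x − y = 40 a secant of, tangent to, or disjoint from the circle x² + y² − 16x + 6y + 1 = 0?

disjoint

d² = (2·8 − 1·(−3) − (40))²/5 = 441/5; r² = 72.
Since d² > r², the line lies outside the circle.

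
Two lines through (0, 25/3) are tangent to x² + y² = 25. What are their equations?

4x − 3y = −25 and 4x + 3y = 25

Write the tangent as mx − y + (25/3 − m·(0)) = 0 and set its distance from the centre to 5:
(0m − (−25/3))² = 25(m² + 1)
9m² − 16 = 0, so m = 4/3 or m = −4/3.
With m = 4/3: 4x − 3y = −25. With m = −4/3: 4x + 3y = 25.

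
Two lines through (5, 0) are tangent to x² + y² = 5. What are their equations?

x − 2y = 5 and x + 2y = 5

Write the tangent as mx − y + (0 − m·(5)) = 0 and set its distance from the centre to √5:
[m·(−5) − (0)]² = 5(m² + 1)
4m² − 1 = 0, so m = 1/2 or m = −1/2.
Through (5, 0) these give x − 2y = 5 and x + 2y = 5.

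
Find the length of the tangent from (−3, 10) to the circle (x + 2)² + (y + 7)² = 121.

13

With centre O = (−2, −7), |OP|² = 290 and r² = 121.
By the tangent–radius right angle, tangent length = √(|PO|² − r²) = √169 = 13.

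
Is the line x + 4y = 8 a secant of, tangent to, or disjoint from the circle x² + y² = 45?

secant

d² = (1·0 + 4·0 − (8))²/17 = 64/17; r² = 45.
Since d² < r², the line cuts the circle twice.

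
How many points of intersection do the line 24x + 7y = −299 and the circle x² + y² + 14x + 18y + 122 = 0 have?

2

Substituting the line into the circle gives 625x² + 12014x + 57705 = 0.
Discriminant = (12014)² − 4·625·(57705) = 73696 > 0.
Two real roots: the line is a secant.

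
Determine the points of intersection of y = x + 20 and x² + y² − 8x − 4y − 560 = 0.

Express y = x + 20 and substitute into the circle:
2x² + 28x − 240 = 0  ⟹  x² + 14x − 120 = 0
x = 6 or x = −20, giving (6, 26) and (−20, 0).

(−20, 0) and (6, 26)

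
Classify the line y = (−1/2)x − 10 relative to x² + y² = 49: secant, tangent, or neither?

Centre (0, 0), r² = 49. Distance² from centre to line = (20)²/5 = 80.
Since d² > r², the line lies outside the circle.

neither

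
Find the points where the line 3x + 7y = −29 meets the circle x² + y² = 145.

Express y = (−29 − 3x)/7 and substitute into the circle:
58x² + 174x − 6264 = 0  ⟹  x² + 3x − 108 = 0
x = 9 or x = −12, giving (9, −8) and (−12, 1).

(−12, 1) and (9, −8)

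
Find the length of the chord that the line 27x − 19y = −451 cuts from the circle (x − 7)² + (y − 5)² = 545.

Express y = (451 + 27x)/19 and substitute into the circle:
1090x² + 14170x − 52320 = 0  ⟹  x² + 13x − 48 = 0
x = 3 or x = −16, giving (3, 28) and (−16, 1).
Chord length = distance between (3, 28) and (−16, 1) = √1090 = √1090.

√1090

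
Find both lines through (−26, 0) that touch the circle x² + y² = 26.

x + 5y = −26 and x − 5y = −26

Let a tangent through (−26, 0) have slope m. Its distance from (0, 0) must equal √26:
(26m − (0))² = 26(m² + 1)
25m² − 1 = 0, so m = −1/5 or m = 1/5.
Through (−26, 0) these give x + 5y = −26 and x − 5y = −26.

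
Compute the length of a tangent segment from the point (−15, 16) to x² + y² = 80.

√401

Centre (0, 0), r² = 80. |PO|² = (−15)² + (16)² = 481.
By the tangent–radius right angle, tangent length = √(|PO|² − r²) = √401.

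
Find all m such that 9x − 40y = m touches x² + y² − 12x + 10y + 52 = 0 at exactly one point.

Tangency holds when the distance from the centre (6, −5) to the line equals the radius 3:
|9·6 − 40·(−5) − m| / √1681 = 3
|m − (254)| = 3·41, so m = 377 or m = 131.

m = 131 or m = 377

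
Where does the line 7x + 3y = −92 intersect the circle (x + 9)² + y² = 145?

(−17, 9) and (−8, −12)

Express y = (−92 − 7x)/3 and substitute into the circle:
58x² + 1450x + 7888 = 0  ⟹  x² + 25x + 136 = 0
x = −8 or x = −17, giving (−8, −12) and (−17, 9).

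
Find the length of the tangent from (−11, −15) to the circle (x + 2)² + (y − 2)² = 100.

3√30

The centre is (−2, 2) and r = 10. The square of the distance from P to the centre is 81 + 289 = 370.
Power of the point: PT² = |PO|² − r² = 270, so PT = 3√30.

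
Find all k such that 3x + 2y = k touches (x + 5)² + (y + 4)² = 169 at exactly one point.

k = −23 ± 13√13

Tangency holds when the distance from the centre (−5, −4) to the line equals the radius 13:
|3·(−5) + 2·(−4) − k| / √13 = 13
|k − (−23)| = 13√13.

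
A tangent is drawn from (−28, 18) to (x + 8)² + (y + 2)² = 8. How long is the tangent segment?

6√22

The centre is (−8, −2) and r = 2√2. The square of the distance from P to the centre is 400 + 400 = 800.
The tangent meets the radius at right angles, so tangent² = |PO|² − r² = 800 − 8 = 792.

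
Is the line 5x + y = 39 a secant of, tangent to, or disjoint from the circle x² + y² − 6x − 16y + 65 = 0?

disjoint

Centre (3, 8), r² = 8. Distance² from centre to line = (−16)²/26 = 128/13.
Since d² > r², the line lies outside the circle.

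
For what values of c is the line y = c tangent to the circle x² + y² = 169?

c = −13 or c = 13

For a tangent, require d(centre, line) = r = 13.
|0·0 + 1·0 − c| / √1 = 13
|c| = 13, so c = 13 or c = −13.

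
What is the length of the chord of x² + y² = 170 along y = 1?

26

The distance from (0, 0) to the line is 1, and r² = 170.
Chord = 2√(r² − d²) = 2·√(169) = 26.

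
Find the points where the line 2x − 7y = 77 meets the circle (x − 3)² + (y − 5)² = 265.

(0, −11) and (14, −7)

From the line, y = (−77 + 2x)/7. Substituting:
53x² − 742x = 0  ⟹  x² − 14x = 0
x = 14 or x = 0, giving (14, −7) and (0, −11).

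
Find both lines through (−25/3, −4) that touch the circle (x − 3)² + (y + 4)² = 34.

3x + 5y = −45 and 3x − 5y = −5

Write the tangent as mx − y + (−4 − m·(−25/3)) = 0 and set its distance from the centre to √34:
[m·(34/3) − (0)]² = 34(m² + 1)
25m² − 9 = 0, so m = −3/5 or m = 3/5.
Through (−25/3, −4) these give 3x + 5y = −45 and 3x − 5y = −5.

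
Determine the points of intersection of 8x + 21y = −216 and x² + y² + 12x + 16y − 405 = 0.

Express y = (−216 − 8x)/21 and substitute into the circle:
505x² + 6060x − 204525 = 0  ⟹  x² + 12x − 405 = 0
x = 15 or x = −27, giving (15, −16) and (−27, 0).

(−27, 0) and (15, −16)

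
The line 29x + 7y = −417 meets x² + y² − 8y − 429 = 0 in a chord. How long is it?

Express y = (−417 − 29x)/7 and substitute into the circle:
890x² + 25810x + 176220 = 0  ⟹  x² + 29x + 198 = 0
x = −11 or x = −18, giving (−11, −14) and (−18, 15).
Chord length = distance between (−11, −14) and (−18, 15) = √890 = √890.

√890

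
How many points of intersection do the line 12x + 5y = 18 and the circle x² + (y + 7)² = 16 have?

Substituting the line into the circle gives 169x² − 1272x + 2409 = 0.
Discriminant = (−1272)² − 4·169·(2409) = −10500 < 0.
No real roots: the line does not meet the circle.

0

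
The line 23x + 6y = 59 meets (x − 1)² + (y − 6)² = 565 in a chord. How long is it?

2√565

Centre (1, 6), r² = 565. Perpendicular distance d from centre to line = |0| / √565 = 0/√565.
Half the chord is √(r² − d²) = √(565), so the full chord is 2√565.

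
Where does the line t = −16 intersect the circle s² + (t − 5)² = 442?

Express t = −16 and substitute into the circle:
s² − 1 = 0
s = 1 or s = −1, giving (1, −16) and (−1, −16).

(−1, −16) and (1, −16)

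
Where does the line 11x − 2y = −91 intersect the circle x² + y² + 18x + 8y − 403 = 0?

Express y = (91 + 11x)/2 and substitute into the circle:
125x² + 2250x + 8125 = 0  ⟹  x² + 18x + 65 = 0
x = −5 or x = −13, giving (−5, 18) and (−13, −26).

(−13, −26) and (−5, 18)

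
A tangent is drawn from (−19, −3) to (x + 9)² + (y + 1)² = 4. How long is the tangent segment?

10

Centre (−9, −1), r² = 4. |PO|² = (−10)² + (−2)² = 104.
By the tangent–radius right angle, tangent length = √(|PO|² − r²) = √100 = 10.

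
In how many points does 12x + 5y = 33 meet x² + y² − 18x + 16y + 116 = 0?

Centre (9, −8), r² = 29. Distance² from centre to line = (35)²/169 = 1225/169.
Since d² < r², the line cuts the circle twice.

2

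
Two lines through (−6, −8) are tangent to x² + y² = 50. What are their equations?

7x + y = −50 and x − 7y = 50

Write the tangent as mx − y + (−8 − m·(−6)) = 0 and set its distance from the centre to 5√2:
[m·(6) − (8)]² = 50(m² + 1)
7m² + 48m − 7 = 0, so m = −7 or m = 1/7.
With m = −7: 7x + y = −50. With m = 1/7: x − 7y = 50.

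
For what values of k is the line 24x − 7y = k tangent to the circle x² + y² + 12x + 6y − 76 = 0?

The line touches the circle iff its distance from (−6, −3) is 11:
|24·(−6) − 7·(−3) − k| / √625 = 11
|k − (−123)| = 11·25, so k = 152 or k = −398.

k = −398 or k = 152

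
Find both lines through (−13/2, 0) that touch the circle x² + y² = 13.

2x − 3y = −13 and 2x + 3y = −13

Write the tangent as mx − y + (0 − m·(−13/2)) = 0 and set its distance from the centre to √13:
(13/2m − (0))² = 13(m² + 1)
9m² − 4 = 0, so m = 2/3 or m = −2/3.
With m = 2/3: 2x − 3y = −13. With m = −2/3: 2x + 3y = −13.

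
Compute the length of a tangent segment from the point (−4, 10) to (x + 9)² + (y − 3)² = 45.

Centre (−9, 3), r² = 45. |PO|² = (5)² + (7)² = 74.
By the tangent–radius right angle, tangent length = √(|PO|² − r²) = √29.

√29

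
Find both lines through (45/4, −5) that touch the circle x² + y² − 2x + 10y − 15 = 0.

Write the tangent as mx − y + (−5 − m·(45/4)) = 0 and set its distance from the centre to √41:
(−41/4m − (0))² = 41(m² + 1)
25m² − 16 = 0, so m = −4/5 or m = 4/5.
With m = −4/5: 4x + 5y = 20. With m = 4/5: 4x − 5y = 70.

4x + 5y = 20 and 4x − 5y = 70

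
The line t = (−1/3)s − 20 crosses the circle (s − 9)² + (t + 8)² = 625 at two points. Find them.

Substitute t = (−60 − s)/3:
10s² − 90s − 3600 = 0  ⟹  s² − 9s − 360 = 0
s = 24 or s = −15, giving (24, −28) and (−15, −15).

(−15, −15) and (24, −28)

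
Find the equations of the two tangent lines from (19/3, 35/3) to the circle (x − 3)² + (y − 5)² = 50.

Write the tangent as mx − y + (35/3 − m·(19/3)) = 0 and set its distance from the centre to 5√2:
[m·(−10/3) − (−20/3)]² = 50(m² + 1)
7m² + 8m + 1 = 0, so m = −1/7 or m = −1.
Through (19/3, 35/3) these give x + 7y = 88 and x + y = 18.

x + 7y = 88 and x + y = 18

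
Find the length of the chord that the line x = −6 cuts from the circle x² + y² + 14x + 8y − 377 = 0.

The line gives x = −6. Substituting into the circle:
y² + 8y − 425 = 0
y = 17 or y = −25, giving (−6, 17) and (−6, −25).
|(−6, 17) − (−6, −25)| = √((0)² + (42)²) = 42.

42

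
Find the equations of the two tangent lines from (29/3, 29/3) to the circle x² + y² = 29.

Let a tangent through (29/3, 29/3) have slope m. Its distance from (0, 0) must equal √29:
[m·(−29/3) − (−29/3)]² = 29(m² + 1)
10m² − 29m + 10 = 0, so m = 2/5 or m = 5/2.
Through (29/3, 29/3) these give 2x − 5y = −29 and 5x − 2y = 29.

2x − 5y = −29 and 5x − 2y = 29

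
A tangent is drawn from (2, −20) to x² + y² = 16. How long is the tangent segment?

2√97

With centre O = (0, 0), |OP|² = 404 and r² = 16.
By the tangent–radius right angle, tangent length = √(|PO|² − r²) = √388 = 2√97.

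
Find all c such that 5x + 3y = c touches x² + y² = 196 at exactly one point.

The line touches the circle iff its distance from (0, 0) is 14:
|5·0 + 3·0 − c| / √34 = 14
|c| = 14√34.

c = ±14√34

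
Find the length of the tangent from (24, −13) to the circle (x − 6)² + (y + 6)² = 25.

2√87

The centre is (6, −6) and r = 5. The square of the distance from P to the centre is 324 + 49 = 373.
The tangent meets the radius at right angles, so tangent² = |PO|² − r² = 373 − 25 = 348.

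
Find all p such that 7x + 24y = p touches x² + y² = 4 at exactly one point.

p = −50 or p = 50

Tangency holds when the distance from the centre (0, 0) to the line equals the radius 2:
|7·0 + 24·0 − p| / √625 = 2
|p| = 2·25, so p = 50 or p = −50.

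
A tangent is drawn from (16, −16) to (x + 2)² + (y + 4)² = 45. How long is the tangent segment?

3√47

The centre is (−2, −4) and r = 3√5. The square of the distance from P to the centre is 324 + 144 = 468.
By the tangent–radius right angle, tangent length = √(|PO|² − r²) = √423 = 3√47.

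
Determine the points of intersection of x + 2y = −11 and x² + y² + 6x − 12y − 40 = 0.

Substitute y = (−11 − x)/2:
5x² + 70x + 225 = 0  ⟹  x² + 14x + 45 = 0
x = −5 or x = −9, giving (−5, −3) and (−9, −1).

(−9, −1) and (−5, −3)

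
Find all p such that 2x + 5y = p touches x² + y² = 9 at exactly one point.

For a tangent, require d(centre, line) = r = 3.
|2·0 + 5·0 − p| / √29 = 3
|p| = 3√29.

p = ±3√29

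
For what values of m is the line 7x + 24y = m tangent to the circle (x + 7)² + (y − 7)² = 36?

m = −31 or m = 269

Tangency holds when the distance from the centre (−7, 7) to the line equals the radius 6:
|7·(−7) + 24·7 − m| / √625 = 6
|m − (119)| = 6·25, so m = 269 or m = −31.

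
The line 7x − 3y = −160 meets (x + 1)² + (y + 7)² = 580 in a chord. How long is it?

Express y = (160 + 7x)/3 and substitute into the circle:
58x² + 2552x + 27550 = 0  ⟹  x² + 44x + 475 = 0
x = −19 or x = −25, giving (−19, 9) and (−25, −5).
|(−19, 9) − (−25, −5)| = √((6)² + (14)²) = 2√58.

2√58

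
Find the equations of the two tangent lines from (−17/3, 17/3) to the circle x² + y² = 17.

x + 4y = 17 and 4x + y = −17

Write the tangent as mx − y + (17/3 − m·(−17/3)) = 0 and set its distance from the centre to √17:
[m·(17/3) − (−17/3)]² = 17(m² + 1)
4m² + 17m + 4 = 0, so m = −1/4 or m = −4.
Through (−17/3, 17/3) these give x + 4y = 17 and 4x + y = −17.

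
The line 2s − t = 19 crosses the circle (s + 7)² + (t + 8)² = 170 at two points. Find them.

Substitute t = 2s − 19:
5s² − 30s = 0  ⟹  s² − 6s = 0
s = 6 or s = 0, giving (6, −7) and (0, −19).

(0, −19) and (6, −7)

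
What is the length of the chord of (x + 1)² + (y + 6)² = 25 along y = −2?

The distance from (−1, −6) to the line is 4, and r² = 25.
Chord = 2√(r² − d²) = 2·√(9) = 6.

6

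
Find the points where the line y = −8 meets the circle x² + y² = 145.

From the line, y = −8. Substituting:
x² − 81 = 0
x = 9 or x = −9, giving (9, −8) and (−9, −8).

(−9, −8) and (9, −8)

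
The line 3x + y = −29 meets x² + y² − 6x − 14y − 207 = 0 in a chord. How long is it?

5√10

The distance from (3, 7) to the line is 45/√10, and r² = 265.
Half the chord is √(r² − d²) = √(125/2), so the full chord is 5√10.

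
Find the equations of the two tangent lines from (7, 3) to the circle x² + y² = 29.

Let a tangent through (7, 3) have slope m. Its distance from (0, 0) must equal √29:
[m·(−7) − (−3)]² = 29(m² + 1)
10m² − 21m − 10 = 0, so m = 5/2 or m = −2/5.
Through (7, 3) these give 5x − 2y = 29 and 2x + 5y = 29.

5x − 2y = 29 and 2x + 5y = 29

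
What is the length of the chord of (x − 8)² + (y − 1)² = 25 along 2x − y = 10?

Centre (8, 1), r² = 25. Perpendicular distance d from centre to line = |5| / √5 = 5/√5.
Chord = 2√(r² − d²) = 2·√(20) = 4√5.

4√5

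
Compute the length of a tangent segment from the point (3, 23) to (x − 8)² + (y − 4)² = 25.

The centre is (8, 4) and r = 5. The square of the distance from P to the centre is 25 + 361 = 386.
By the tangent–radius right angle, tangent length = √(|PO|² − r²) = √361 = 19.

19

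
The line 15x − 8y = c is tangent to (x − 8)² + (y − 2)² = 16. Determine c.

c = 36 or c = 172

For a tangent, require d(centre, line) = r = 4.
|15·8 − 8·2 − c| / √289 = 4
|c − (104)| = 4·17, so c = 172 or c = 36.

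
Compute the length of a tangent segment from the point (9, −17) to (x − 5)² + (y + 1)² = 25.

Centre (5, −1), r² = 25. |PO|² = (4)² + (−16)² = 272.
The tangent meets the radius at right angles, so tangent² = |PO|² − r² = 272 − 25 = 247.

√247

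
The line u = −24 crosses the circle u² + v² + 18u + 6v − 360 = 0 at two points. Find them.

(−24, −18) and (−24, 12)

The line gives u = −24. Substituting into the circle:
v² + 6v − 216 = 0
v = 12 or v = −18, giving (−24, 12) and (−24, −18).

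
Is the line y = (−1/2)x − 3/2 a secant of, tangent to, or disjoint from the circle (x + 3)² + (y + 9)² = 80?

d² = (1·(−3) + 2·(−9) − (−3))²/5 = 324/5; r² = 80.
Since d² < r², the line cuts the circle twice.

secant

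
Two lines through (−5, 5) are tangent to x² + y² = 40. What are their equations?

3x − y = −20 and x − 3y = −20

Let a tangent through (−5, 5) have slope m. Its distance from (0, 0) must equal 2√10:
(5m − (−5))² = 40(m² + 1)
3m² − 10m + 3 = 0, so m = 3 or m = 1/3.
With m = 3: 3x − y = −20. With m = 1/3: x − 3y = −20.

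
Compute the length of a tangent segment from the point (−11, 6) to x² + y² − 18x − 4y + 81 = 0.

The centre is (9, 2) and r = 2. The square of the distance from P to the centre is 400 + 16 = 416.
Power of the point: PT² = |PO|² − r² = 412, so PT = 2√103.

2√103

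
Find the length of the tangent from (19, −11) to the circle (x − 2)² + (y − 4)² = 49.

√465

With centre O = (2, 4), |OP|² = 514 and r² = 49.
The tangent meets the radius at right angles, so tangent² = |PO|² − r² = 514 − 49 = 465.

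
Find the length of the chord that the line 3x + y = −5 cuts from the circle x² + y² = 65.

The distance from (0, 0) to the line is 5/√10, and r² = 65.
Chord = 2√(r² − d²) = 2·√(125/2) = 5√10.

5√10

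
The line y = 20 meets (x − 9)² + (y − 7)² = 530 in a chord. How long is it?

From the line, y = 20. Substituting:
x² − 18x − 280 = 0
x = 28 or x = −10, giving (28, 20) and (−10, 20).
|(28, 20) − (−10, 20)| = √((38)² + (0)²) = 38.

38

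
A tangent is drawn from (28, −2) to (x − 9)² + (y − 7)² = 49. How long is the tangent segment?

√393

With centre O = (9, 7), |OP|² = 442 and r² = 49.
The tangent meets the radius at right angles, so tangent² = |PO|² − r² = 442 − 49 = 393.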